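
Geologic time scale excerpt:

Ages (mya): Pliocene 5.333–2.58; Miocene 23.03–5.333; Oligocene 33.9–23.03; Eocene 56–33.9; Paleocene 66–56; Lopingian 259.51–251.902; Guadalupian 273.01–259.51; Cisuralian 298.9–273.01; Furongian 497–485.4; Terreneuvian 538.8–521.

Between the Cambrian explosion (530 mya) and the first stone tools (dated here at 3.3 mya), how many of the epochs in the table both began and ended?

The older date is 530 Ma and the younger is 3.3 Ma.
Epochs with start < 530 and end > 3.3 Ma: Furongian (497–485.4), Cisuralian (298.9–273.01), Guadalupian (273.01–259.51), Lopingian (259.51–251.902), Paleocene (66–56), Eocene (56–33.9), Oligocene (33.9–23.03), Miocene (23.03–5.333).
That is 8 complete epochs.

8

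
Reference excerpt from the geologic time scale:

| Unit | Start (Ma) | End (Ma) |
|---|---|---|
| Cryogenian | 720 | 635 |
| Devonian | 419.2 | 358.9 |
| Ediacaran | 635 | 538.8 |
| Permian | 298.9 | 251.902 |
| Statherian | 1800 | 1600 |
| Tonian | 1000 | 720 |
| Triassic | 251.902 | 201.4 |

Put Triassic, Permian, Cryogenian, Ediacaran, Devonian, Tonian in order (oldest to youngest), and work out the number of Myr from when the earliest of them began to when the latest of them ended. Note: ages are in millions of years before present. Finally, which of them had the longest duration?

From the excerpt: Triassic 251.902–201.4; Permian 298.9–251.902; Cryogenian 720–635; Ediacaran 635–538.8; Devonian 419.2–358.9; Tonian 1000–720 (Ma).
Larger Ma is earlier, so the oldest is Tonian and the youngest is Triassic; oldest to youngest: Tonian, Cryogenian, Ediacaran, Devonian, Permian, Triassic.
Oldest start 1000 minus youngest end 201.4 gives 798.6 Myr overall.
Individual lengths (start − end): Triassic 50.502; Ediacaran 96.2; Devonian 60.3; Permian 46.998; Cryogenian 85; Tonian 280. The largest is Tonian at 280 Myr.

Tonian → Cryogenian → Ediacaran → Devonian → Permian → Triassic; total span 798.6 Myr; longest is Tonian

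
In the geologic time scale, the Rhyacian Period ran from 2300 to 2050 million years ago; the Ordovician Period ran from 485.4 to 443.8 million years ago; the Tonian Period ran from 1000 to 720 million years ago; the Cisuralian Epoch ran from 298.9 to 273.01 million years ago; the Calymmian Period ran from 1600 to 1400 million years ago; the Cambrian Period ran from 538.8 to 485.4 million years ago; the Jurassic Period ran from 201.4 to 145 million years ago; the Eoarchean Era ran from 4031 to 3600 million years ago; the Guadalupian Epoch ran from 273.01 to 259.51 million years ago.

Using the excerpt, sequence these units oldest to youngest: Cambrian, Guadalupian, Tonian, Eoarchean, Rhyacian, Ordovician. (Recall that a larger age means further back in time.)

Read off each span (Ma): Cambrian 538.8–485.4; Guadalupian 273.01–259.51; Tonian 1000–720; Eoarchean 4031–3600; Rhyacian 2300–2050; Ordovician 485.4–443.8.
Larger Ma is older, so oldest→youngest is Eoarchean, Rhyacian, Tonian, Cambrian, Ordovician, Guadalupian.

Eoarchean, then Rhyacian, then Tonian, then Cambrian, then Ordovician, then Guadalupian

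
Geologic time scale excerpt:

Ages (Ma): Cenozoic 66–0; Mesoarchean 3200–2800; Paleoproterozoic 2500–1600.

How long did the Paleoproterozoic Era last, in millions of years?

2500 − 1600 = 900 million years.

900 million years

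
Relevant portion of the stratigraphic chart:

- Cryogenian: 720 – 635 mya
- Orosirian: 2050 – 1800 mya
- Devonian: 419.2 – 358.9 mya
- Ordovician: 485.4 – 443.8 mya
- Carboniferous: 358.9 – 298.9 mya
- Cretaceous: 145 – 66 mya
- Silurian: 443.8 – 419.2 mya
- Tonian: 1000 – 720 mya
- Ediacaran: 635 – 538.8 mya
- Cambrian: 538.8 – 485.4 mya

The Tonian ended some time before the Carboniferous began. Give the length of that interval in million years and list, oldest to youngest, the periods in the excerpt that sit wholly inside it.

The Tonian closes at 720 Ma and the Carboniferous opens at 358.9 Ma, so the interval is 720 − 358.9 = 361.1 Myr.
A period fits inside if it starts at or after 720 Ma and ends at or before 358.9 Ma; oldest first that gives Cryogenian, Ediacaran, Cambrian, Ordovician, Silurian, Devonian.

361.1 million years; Cryogenian, Ediacaran, Cambrian, Ordovician, Silurian, Devonian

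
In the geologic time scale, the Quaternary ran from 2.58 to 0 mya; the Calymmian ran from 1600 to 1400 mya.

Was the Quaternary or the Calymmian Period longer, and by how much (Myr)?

Calymmian, by 197.42 million years

Quaternary: 2.58 − 0 = 2.58 Myr.
Calymmian: 1600 − 1400 = 200 Myr.
Difference: 200 − 2.58 = 197.42 Myr, so the Calymmian was longer.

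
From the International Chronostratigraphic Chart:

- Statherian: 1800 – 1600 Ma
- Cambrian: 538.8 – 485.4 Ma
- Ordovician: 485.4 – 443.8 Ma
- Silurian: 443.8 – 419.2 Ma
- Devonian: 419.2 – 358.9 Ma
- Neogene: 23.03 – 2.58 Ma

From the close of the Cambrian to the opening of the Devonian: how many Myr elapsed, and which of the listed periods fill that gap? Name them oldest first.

66.2 million years; Ordovician, Silurian

The Cambrian closes at 485.4 Ma and the Devonian opens at 419.2 Ma, so the interval is 485.4 − 419.2 = 66.2 Myr.
A period fits inside if it starts at or after 485.4 Ma and ends at or before 419.2 Ma; oldest first that gives Ordovician, Silurian.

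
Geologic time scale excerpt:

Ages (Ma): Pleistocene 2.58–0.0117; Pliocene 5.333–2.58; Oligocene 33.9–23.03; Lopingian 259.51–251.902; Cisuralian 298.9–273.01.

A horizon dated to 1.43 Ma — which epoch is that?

Pleistocene

1.43 Ma lies between 2.58 and 0.0117 Ma, so it falls in the Pleistocene.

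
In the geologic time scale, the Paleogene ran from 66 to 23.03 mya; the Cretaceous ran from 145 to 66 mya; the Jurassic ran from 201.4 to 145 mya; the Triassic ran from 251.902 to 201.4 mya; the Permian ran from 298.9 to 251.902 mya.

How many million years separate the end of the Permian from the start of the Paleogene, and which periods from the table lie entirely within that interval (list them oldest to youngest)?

The Permian closes at 251.902 Ma and the Paleogene opens at 66 Ma, so the interval is 251.902 − 66 = 185.902 Myr.
A period fits inside if it starts at or after 251.902 Ma and ends at or before 66 Ma; oldest first that gives Triassic, Jurassic, Cretaceous.

185.902 million years; Triassic, Jurassic, Cretaceous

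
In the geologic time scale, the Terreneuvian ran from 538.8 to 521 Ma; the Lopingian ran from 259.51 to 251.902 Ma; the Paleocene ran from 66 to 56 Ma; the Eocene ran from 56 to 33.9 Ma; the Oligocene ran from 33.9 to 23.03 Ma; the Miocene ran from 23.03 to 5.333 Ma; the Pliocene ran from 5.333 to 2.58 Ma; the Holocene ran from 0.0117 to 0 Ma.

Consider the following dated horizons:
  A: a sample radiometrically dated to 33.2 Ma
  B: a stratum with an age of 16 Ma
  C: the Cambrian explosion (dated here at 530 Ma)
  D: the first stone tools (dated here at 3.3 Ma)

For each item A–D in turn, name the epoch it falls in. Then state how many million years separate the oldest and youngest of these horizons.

Match each age against the start–end ranges in the excerpt: A = 33.2 Ma → Oligocene (33.9–23.03); B = 16 Ma → Miocene (23.03–5.333); C = 530 Ma → Terreneuvian (538.8–521); D = 3.3 Ma → Pliocene (5.333–2.58).
The largest age is 530 Ma and the smallest is 3.3 Ma; their difference is 526.7 Myr.

A — Oligocene; B — Miocene; C — Terreneuvian; D — Pliocene; span 526.7 million years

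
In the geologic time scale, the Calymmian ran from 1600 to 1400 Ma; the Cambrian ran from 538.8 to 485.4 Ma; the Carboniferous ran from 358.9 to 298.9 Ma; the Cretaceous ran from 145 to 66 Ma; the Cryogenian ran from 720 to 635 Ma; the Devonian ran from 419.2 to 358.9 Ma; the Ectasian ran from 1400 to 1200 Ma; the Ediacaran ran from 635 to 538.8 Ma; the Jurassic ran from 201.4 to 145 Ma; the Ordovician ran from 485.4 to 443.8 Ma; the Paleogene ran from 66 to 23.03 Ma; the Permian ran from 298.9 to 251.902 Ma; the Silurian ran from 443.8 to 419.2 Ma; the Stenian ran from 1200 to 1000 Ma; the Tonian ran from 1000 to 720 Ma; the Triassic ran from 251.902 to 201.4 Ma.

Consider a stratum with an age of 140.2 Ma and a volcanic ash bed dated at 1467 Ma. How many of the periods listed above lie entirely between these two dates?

13

The older date is 1467 Ma and the younger is 140.2 Ma.
Periods with start < 1467 and end > 140.2 Ma: Ectasian (1400–1200), Stenian (1200–1000), Tonian (1000–720), Cryogenian (720–635), Ediacaran (635–538.8), Cambrian (538.8–485.4), Ordovician (485.4–443.8), Silurian (443.8–419.2), Devonian (419.2–358.9), Carboniferous (358.9–298.9), Permian (298.9–251.902), Triassic (251.902–201.4), Jurassic (201.4–145).
That is 13 complete periods.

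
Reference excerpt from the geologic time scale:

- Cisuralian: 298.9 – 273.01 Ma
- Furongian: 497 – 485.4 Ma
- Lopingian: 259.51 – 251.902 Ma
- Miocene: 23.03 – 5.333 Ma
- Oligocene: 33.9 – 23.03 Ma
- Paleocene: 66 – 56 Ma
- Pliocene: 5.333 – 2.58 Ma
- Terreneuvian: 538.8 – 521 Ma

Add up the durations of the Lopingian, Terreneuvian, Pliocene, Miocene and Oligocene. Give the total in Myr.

Each duration: Lopingian = 7.608; Terreneuvian = 17.8; Pliocene = 2.753; Miocene = 17.697; Oligocene = 10.87.
Sum: 7.608 + 17.8 + 2.753 + 17.697 + 10.87 = 56.728 Myr.

56.728 million years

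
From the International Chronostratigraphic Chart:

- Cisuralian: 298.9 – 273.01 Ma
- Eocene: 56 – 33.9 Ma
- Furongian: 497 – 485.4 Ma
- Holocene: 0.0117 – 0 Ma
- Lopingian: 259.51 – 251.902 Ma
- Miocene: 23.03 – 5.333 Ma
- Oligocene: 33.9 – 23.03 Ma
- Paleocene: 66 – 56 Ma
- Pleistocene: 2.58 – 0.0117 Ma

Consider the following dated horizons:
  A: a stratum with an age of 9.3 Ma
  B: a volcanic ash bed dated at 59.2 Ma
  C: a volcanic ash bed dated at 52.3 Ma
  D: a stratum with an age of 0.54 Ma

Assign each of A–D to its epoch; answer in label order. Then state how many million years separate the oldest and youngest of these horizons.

A: 9.3 Ma lies in 23.03–5.333 Ma, so Miocene.
B: 59.2 Ma lies in 66–56 Ma, so Paleocene.
C: 52.3 Ma lies in 56–33.9 Ma, so Eocene.
D: 0.54 Ma lies in 2.58–0.0117 Ma, so Pleistocene.
Oldest = 59.2 Ma, youngest = 0.54 Ma → span 58.66 Myr.

A — Miocene; B — Paleocene; C — Eocene; D — Pleistocene; span 58.66 million years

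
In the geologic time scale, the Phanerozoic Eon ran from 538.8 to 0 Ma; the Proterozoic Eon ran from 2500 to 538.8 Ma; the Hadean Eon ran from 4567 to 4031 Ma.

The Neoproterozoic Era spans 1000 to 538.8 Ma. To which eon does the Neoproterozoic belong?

Proterozoic

The Neoproterozoic (1000–538.8 Ma) lies entirely within 2500–538.8 Ma, the Proterozoic Eon.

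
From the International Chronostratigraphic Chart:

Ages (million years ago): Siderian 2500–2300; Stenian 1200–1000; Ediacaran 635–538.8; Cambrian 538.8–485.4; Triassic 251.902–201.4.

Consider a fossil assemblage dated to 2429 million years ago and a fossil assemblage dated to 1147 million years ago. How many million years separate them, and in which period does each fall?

Elapsed time: 2429 − 1147 = 1282 Myr.
2429 Ma lies within 2500–2300 Ma: Siderian.
1147 Ma lies within 1200–1000 Ma: Stenian.

1282 million years apart; the first in the Siderian, the second in the Stenian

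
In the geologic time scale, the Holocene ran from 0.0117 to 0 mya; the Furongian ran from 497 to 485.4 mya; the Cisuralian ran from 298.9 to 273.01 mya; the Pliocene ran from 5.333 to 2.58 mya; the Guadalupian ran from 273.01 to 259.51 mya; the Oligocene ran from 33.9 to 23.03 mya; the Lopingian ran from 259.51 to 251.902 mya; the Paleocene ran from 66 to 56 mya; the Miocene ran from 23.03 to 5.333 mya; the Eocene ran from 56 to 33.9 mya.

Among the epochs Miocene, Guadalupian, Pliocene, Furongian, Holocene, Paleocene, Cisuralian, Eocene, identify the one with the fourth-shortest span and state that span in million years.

Furongian, 11.6 million years

Durations: Miocene 17.697; Guadalupian 13.5; Pliocene 2.753; Furongian 11.6; Holocene 0.0117; Paleocene 10; Cisuralian 25.89; Eocene 22.1 Myr.
Sorted shortest-first: Holocene (0.0117), Pliocene (2.753), Paleocene (10), Furongian (11.6), Guadalupian (13.5), Miocene (17.697), Eocene (22.1), Cisuralian (25.89).
The fourth shortest is Furongian at 11.6 Myr.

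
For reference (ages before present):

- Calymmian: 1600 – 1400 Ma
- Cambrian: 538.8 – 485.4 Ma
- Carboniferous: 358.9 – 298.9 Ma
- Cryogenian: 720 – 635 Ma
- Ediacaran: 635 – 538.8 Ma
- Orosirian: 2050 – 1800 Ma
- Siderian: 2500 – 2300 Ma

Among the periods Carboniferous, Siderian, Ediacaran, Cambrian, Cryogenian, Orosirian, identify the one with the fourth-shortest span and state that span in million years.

Ediacaran, 96.2 million years

Durations: Carboniferous 60; Siderian 200; Ediacaran 96.2; Cambrian 53.4; Cryogenian 85; Orosirian 250 Myr.
Sorted shortest-first: Cambrian (53.4), Carboniferous (60), Cryogenian (85), Ediacaran (96.2), Siderian (200), Orosirian (250).
The fourth shortest is Ediacaran at 96.2 Myr.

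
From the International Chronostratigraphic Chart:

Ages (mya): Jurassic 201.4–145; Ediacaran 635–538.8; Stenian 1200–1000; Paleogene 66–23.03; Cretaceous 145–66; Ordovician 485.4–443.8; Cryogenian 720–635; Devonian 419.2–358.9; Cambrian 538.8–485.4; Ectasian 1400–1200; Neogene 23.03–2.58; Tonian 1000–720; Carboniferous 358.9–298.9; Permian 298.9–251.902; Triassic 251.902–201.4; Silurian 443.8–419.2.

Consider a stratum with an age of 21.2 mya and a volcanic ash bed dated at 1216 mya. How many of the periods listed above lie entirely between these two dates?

14

1216 Ma sits inside the Ectasian (1400–1200) and 21.2 Ma inside the Neogene (23.03–2.58); neither of those is wholly between the two dates.
The listed periods lying completely between them are Stenian, Tonian, Cryogenian, Ediacaran, Cambrian, Ordovician, Silurian, Devonian, Carboniferous, Permian, Triassic, Jurassic, Cretaceous, Paleogene — 14 in all.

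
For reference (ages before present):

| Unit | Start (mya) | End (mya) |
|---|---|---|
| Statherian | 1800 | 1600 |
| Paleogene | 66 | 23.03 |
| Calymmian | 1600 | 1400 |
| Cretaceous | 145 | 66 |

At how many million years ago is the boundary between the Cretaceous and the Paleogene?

The Cretaceous ends and the Paleogene begins at 66 mya.

66 mya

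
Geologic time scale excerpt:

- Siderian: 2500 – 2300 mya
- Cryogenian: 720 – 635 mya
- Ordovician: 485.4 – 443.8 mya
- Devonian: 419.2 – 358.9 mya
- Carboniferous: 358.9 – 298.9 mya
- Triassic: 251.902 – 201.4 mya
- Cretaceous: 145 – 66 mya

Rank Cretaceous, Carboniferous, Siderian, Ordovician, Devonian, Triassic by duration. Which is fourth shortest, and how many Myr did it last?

Devonian, 60.3 million years

Start − end for each: Cretaceous 145 − 66 = 79; Carboniferous 358.9 − 298.9 = 60; Siderian 2500 − 2300 = 200; Ordovician 485.4 − 443.8 = 41.6; Devonian 419.2 − 358.9 = 60.3; Triassic 251.902 − 201.4 = 50.502.
Ranking these from shortest: Ordovician < Triassic < Carboniferous < Devonian < Cretaceous < Siderian.
Position 4 in that ranking is Devonian, which lasted 60.3 Myr.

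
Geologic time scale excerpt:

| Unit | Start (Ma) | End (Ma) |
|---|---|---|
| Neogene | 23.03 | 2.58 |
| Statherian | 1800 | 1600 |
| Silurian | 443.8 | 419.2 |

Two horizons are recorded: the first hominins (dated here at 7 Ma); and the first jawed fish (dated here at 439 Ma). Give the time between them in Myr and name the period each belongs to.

432 million years apart; the first in the Neogene, the second in the Silurian

Elapsed time: 439 − 7 = 432 Myr.
7 Ma lies within 23.03–2.58 Ma: Neogene.
439 Ma lies within 443.8–419.2 Ma: Silurian.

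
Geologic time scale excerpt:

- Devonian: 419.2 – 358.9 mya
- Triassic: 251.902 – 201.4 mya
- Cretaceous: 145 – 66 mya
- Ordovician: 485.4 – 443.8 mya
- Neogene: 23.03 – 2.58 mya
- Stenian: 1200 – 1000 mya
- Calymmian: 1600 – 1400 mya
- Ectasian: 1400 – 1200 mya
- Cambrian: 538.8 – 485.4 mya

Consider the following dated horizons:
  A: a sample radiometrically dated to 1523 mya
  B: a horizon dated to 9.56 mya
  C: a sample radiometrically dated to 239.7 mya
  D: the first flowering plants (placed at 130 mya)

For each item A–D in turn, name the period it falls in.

A: 1523 Ma lies in 1600–1400 Ma, so Calymmian.
B: 9.56 Ma lies in 23.03–2.58 Ma, so Neogene.
C: 239.7 Ma lies in 251.902–201.4 Ma, so Triassic.
D: 130 Ma lies in 145–66 Ma, so Cretaceous.

A — Calymmian; B — Neogene; C — Triassic; D — Cretaceous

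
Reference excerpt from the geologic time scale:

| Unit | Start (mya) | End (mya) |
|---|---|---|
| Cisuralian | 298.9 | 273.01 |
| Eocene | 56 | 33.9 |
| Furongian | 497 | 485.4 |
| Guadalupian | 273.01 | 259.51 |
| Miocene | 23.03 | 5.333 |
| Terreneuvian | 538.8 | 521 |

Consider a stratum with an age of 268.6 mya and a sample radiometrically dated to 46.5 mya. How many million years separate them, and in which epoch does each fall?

Elapsed time: 268.6 − 46.5 = 222.1 Myr.
268.6 Ma lies within 273.01–259.51 Ma: Guadalupian.
46.5 Ma lies within 56–33.9 Ma: Eocene.

222.1 million years apart; the first in the Guadalupian, the second in the Eocene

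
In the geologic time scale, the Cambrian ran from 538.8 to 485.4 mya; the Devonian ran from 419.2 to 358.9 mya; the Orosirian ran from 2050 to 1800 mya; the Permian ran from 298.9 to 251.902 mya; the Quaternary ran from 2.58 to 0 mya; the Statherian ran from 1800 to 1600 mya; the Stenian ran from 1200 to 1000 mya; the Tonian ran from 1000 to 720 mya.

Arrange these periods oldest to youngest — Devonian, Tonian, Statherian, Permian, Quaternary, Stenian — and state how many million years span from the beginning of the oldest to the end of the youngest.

From the excerpt: Devonian 419.2–358.9; Tonian 1000–720; Statherian 1800–1600; Permian 298.9–251.902; Quaternary 2.58–0; Stenian 1200–1000 (Ma).
Larger Ma is earlier, so the oldest is Statherian and the youngest is Quaternary; oldest to youngest: Statherian, Stenian, Tonian, Devonian, Permian, Quaternary.
Oldest start 1800 minus youngest end 0 gives 1800 Myr overall.

Statherian, Stenian, Tonian, Devonian, Permian, Quaternary; total span 1800 Myr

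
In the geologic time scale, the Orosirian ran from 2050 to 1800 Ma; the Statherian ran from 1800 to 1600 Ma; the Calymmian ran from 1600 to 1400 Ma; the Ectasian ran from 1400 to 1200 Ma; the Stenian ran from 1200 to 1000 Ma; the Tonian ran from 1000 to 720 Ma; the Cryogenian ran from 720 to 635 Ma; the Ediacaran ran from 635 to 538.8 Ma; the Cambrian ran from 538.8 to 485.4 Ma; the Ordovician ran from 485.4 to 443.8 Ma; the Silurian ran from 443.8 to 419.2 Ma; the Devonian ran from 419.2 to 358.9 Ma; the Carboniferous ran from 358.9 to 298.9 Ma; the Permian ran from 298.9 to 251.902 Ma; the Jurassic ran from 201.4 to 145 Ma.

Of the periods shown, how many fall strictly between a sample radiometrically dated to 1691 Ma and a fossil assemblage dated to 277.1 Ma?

1691 Ma sits inside the Statherian (1800–1600) and 277.1 Ma inside the Permian (298.9–251.902); neither of those is wholly between the two dates.
The listed periods lying completely between them are Calymmian, Ectasian, Stenian, Tonian, Cryogenian, Ediacaran, Cambrian, Ordovician, Silurian, Devonian, Carboniferous — 11 in all.

11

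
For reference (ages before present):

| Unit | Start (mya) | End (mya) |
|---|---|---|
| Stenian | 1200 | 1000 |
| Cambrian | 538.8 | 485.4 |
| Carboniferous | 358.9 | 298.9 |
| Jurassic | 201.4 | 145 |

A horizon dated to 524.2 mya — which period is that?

Cambrian

524.2 Ma lies between 538.8 and 485.4 Ma, so it falls in the Cambrian.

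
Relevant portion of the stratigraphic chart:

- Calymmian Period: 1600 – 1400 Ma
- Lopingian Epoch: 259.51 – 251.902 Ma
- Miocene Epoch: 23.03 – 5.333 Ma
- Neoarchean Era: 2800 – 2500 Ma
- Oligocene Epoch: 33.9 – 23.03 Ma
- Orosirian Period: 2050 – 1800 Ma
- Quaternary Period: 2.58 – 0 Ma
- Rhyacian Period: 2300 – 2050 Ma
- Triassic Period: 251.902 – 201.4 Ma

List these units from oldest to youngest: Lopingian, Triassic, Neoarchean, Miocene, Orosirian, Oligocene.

Neoarchean, Orosirian, Lopingian, Triassic, Oligocene, Miocene

The oldest of these is Neoarchean (starts 2800 Ma) and the youngest is Miocene (ends 5.333 Ma).
In between, by decreasing start age: Orosirian (2050), Lopingian (259.51), Triassic (251.902), Oligocene (33.9).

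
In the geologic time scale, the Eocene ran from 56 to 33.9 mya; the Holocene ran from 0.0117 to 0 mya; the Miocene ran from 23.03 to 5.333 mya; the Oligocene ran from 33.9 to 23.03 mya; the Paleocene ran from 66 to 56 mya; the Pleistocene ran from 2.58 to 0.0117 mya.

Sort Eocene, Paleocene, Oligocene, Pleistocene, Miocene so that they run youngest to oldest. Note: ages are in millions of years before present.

Pleistocene, Miocene, Oligocene, Eocene, Paleocene

The oldest of these is Paleocene (starts 66 Ma) and the youngest is Pleistocene (ends 0.0117 Ma).
In between, by decreasing start age: Eocene (56), Oligocene (33.9), Miocene (23.03).
Listing youngest first means reversing that sequence.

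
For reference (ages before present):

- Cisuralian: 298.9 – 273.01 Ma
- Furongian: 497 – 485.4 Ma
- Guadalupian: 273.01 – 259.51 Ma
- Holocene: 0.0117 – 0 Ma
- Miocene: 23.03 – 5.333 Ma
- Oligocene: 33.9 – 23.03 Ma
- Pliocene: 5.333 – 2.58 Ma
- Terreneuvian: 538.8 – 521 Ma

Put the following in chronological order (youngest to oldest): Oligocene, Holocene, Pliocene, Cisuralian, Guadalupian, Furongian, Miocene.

The oldest of these is Furongian (starts 497 Ma) and the youngest is Holocene (ends 0 Ma).
In between, by decreasing start age: Cisuralian (298.9), Guadalupian (273.01), Oligocene (33.9), Miocene (23.03), Pliocene (5.333).
Listing youngest first means reversing that sequence.

Holocene → Pliocene → Miocene → Oligocene → Guadalupian → Cisuralian → Furongian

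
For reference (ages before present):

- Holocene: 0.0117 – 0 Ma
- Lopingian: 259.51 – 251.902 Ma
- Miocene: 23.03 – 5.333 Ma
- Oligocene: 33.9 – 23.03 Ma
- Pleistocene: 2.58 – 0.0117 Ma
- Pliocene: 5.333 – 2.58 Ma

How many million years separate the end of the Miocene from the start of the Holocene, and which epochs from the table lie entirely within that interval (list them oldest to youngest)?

The Miocene closes at 5.333 Ma and the Holocene opens at 0.0117 Ma, so the interval is 5.333 − 0.0117 = 5.3213 Myr.
An epoch fits inside if it starts at or after 5.333 Ma and ends at or before 0.0117 Ma; oldest first that gives Pliocene, Pleistocene.

5.3213 million years; Pliocene, Pleistocene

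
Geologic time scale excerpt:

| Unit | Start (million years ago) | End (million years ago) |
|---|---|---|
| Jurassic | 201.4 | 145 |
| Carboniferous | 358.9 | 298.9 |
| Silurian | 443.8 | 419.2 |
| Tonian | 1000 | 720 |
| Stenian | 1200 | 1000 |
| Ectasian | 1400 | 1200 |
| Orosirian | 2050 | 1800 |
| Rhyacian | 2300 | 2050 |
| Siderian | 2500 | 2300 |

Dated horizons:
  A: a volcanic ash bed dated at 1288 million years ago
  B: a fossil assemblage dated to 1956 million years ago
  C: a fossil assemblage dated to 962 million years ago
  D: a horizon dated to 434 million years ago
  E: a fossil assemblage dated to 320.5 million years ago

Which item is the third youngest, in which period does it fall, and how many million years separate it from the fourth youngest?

Sorted youngest-first by Ma: E (320.5), D (434), C (962), A (1288), B (1956).
The third youngest is C at 962 Ma, which lies in 1000–720 Ma: the Tonian.
The fourth youngest is A at 1288 Ma; separation = |962 − 1288| = 326 Myr.

C, in the Tonian; 326 million years to A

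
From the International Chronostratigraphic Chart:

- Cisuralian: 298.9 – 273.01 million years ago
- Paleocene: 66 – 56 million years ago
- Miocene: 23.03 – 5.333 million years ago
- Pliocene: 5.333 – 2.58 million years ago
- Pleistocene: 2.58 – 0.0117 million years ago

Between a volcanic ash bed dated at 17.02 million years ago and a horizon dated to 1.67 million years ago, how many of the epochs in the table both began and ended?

17.02 Ma sits inside the Miocene (23.03–5.333) and 1.67 Ma inside the Pleistocene (2.58–0.0117); neither of those is wholly between the two dates.
The listed epochs lying completely between them are Pliocene — 1 in all.

1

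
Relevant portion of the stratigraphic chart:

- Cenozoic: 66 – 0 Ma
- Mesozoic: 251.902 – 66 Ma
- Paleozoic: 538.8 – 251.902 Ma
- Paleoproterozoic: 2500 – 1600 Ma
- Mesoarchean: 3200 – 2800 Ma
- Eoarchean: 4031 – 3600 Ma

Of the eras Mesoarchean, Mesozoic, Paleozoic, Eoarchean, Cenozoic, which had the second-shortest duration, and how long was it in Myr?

Mesozoic, 185.902 million years

Start − end for each: Mesoarchean 3200 − 2800 = 400; Mesozoic 251.902 − 66 = 185.902; Paleozoic 538.8 − 251.902 = 286.898; Eoarchean 4031 − 3600 = 431; Cenozoic 66 − 0 = 66.
Ranking these from shortest: Cenozoic < Mesozoic < Paleozoic < Mesoarchean < Eoarchean.
Position 2 in that ranking is Mesozoic, which lasted 185.902 Myr.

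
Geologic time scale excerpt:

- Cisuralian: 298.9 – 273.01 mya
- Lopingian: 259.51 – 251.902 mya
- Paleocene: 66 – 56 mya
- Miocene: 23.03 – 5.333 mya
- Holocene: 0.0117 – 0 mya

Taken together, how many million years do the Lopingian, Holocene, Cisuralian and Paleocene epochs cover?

43.5097 million years

Duration is start − end for each: (259.51 − 251.902) + (0.0117 − 0) + (298.9 − 273.01) + (66 − 56).
That is 7.608 + 0.0117 + 25.89 + 10, which totals 43.5097 million years.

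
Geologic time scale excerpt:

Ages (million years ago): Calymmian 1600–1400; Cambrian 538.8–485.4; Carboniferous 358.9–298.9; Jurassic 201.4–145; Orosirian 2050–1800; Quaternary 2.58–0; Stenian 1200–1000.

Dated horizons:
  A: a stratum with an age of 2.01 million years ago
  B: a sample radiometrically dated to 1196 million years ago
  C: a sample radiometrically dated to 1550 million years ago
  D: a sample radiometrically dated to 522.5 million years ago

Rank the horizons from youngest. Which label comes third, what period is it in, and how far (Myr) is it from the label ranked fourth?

B, in the Stenian; 354 million years to C

Smaller Ma means younger, so youngest first: A 2.01 < D 522.5 < B 1196 < C 1550.
Counting 3 along gives B (1196 Ma); the excerpt puts that inside the Stenian, 1200–1000 Ma.
Next in line is C (1550 Ma), and 1550 − 1196 = 354 Myr.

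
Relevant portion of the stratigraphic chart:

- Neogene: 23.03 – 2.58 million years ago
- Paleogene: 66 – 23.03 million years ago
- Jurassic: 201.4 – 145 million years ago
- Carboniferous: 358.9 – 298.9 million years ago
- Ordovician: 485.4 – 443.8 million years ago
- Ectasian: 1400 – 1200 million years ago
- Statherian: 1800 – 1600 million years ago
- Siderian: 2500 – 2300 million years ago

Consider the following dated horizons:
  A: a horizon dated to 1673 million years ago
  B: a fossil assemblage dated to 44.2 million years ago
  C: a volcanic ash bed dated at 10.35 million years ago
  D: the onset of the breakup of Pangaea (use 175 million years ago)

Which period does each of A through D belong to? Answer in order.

A — Statherian; B — Paleogene; C — Neogene; D — Jurassic

A: 1673 Ma lies in 1800–1600 Ma, so Statherian.
B: 44.2 Ma lies in 66–23.03 Ma, so Paleogene.
C: 10.35 Ma lies in 23.03–2.58 Ma, so Neogene.
D: 175 Ma lies in 201.4–145 Ma, so Jurassic.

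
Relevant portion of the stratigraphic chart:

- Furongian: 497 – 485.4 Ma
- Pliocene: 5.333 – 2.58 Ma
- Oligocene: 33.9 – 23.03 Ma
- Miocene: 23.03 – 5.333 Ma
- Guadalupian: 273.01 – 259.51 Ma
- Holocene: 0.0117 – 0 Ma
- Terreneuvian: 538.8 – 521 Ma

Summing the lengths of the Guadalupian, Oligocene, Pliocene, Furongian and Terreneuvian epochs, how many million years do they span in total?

Each duration: Guadalupian = 13.5; Oligocene = 10.87; Pliocene = 2.753; Furongian = 11.6; Terreneuvian = 17.8.
Sum: 13.5 + 10.87 + 2.753 + 11.6 + 17.8 = 56.523 Myr.

56.523 million years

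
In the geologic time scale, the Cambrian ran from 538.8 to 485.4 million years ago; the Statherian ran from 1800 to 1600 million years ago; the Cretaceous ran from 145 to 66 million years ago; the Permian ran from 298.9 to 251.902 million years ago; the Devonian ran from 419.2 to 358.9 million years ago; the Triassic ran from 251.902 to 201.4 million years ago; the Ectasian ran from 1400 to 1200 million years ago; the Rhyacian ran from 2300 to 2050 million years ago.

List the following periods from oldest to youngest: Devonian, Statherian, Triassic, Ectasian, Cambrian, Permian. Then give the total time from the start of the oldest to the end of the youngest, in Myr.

Start ages (Ma): Statherian 1800, Ectasian 1400, Cambrian 538.8, Devonian 419.2, Permian 298.9, Triassic 251.902.
Ordered oldest to youngest: Statherian, Ectasian, Cambrian, Devonian, Permian, Triassic.
Span = 1800 − 201.4 = 1598.6 Myr.

Statherian → Ectasian → Cambrian → Devonian → Permian → Triassic; total span 1598.6 Myr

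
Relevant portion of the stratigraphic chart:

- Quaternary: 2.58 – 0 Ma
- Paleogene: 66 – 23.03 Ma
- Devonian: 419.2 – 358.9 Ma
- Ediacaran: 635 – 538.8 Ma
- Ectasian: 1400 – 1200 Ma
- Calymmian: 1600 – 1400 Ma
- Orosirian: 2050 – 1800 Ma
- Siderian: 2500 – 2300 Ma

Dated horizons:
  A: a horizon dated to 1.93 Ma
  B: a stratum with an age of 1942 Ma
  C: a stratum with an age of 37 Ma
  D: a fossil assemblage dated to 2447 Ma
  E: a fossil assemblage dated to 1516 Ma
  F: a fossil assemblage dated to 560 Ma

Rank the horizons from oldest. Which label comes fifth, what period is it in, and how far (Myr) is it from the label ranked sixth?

Larger Ma means older, so oldest first: D 2447 > B 1942 > E 1516 > F 560 > C 37 > A 1.93.
Counting 5 along gives C (37 Ma); the excerpt puts that inside the Paleogene, 66–23.03 Ma.
Next in line is A (1.93 Ma), and 37 − 1.93 = 35.07 Myr.

C, in the Paleogene; 35.07 million years to A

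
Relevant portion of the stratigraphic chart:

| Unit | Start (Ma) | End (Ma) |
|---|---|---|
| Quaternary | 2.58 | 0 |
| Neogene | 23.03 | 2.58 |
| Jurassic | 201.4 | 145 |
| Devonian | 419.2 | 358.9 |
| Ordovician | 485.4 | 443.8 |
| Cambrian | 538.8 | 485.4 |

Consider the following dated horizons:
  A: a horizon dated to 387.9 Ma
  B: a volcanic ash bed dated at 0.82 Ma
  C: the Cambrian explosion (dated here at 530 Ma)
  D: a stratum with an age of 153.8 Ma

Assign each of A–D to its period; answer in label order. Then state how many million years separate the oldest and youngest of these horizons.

A: 387.9 Ma lies in 419.2–358.9 Ma, so Devonian.
B: 0.82 Ma lies in 2.58–0 Ma, so Quaternary.
C: 530 Ma lies in 538.8–485.4 Ma, so Cambrian.
D: 153.8 Ma lies in 201.4–145 Ma, so Jurassic.
Oldest = 530 Ma, youngest = 0.82 Ma → span 529.18 Myr.

A — Devonian; B — Quaternary; C — Cambrian; D — Jurassic; span 529.18 million years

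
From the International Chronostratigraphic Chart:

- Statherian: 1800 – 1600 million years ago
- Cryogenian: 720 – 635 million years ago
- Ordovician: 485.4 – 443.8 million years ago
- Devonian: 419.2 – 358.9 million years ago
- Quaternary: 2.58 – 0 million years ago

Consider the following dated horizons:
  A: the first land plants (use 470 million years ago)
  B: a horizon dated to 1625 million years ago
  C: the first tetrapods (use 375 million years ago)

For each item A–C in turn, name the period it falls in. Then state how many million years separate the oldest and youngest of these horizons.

A — Ordovician; B — Statherian; C — Devonian; span 1250 million years

A: 470 Ma lies in 485.4–443.8 Ma, so Ordovician.
B: 1625 Ma lies in 1800–1600 Ma, so Statherian.
C: 375 Ma lies in 419.2–358.9 Ma, so Devonian.
Oldest = 1625 Ma, youngest = 375 Ma → span 1250 Myr.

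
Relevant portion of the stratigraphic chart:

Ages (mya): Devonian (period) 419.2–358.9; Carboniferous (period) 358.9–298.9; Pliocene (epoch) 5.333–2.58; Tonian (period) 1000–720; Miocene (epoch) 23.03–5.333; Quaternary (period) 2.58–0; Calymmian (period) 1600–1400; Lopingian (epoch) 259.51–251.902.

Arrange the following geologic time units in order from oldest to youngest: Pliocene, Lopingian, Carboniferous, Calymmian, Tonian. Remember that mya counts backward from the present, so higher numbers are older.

Calymmian, Tonian, Carboniferous, Lopingian, Pliocene

The oldest of these is Calymmian (starts 1600 Ma) and the youngest is Pliocene (ends 2.58 Ma).
In between, by decreasing start age: Tonian (1000), Carboniferous (358.9), Lopingian (259.51).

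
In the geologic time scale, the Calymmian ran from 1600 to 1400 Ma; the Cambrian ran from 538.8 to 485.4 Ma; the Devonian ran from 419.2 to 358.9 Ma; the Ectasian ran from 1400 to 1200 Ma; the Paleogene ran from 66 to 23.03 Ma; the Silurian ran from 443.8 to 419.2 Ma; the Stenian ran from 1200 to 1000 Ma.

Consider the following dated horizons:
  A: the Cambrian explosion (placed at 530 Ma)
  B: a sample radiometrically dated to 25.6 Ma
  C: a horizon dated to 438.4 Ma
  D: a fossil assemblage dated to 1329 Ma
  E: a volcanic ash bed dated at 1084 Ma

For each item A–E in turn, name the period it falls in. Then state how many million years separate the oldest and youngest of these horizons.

A — Cambrian; B — Paleogene; C — Silurian; D — Ectasian; E — Stenian; span 1303.4 million years

A: 530 Ma lies in 538.8–485.4 Ma, so Cambrian.
B: 25.6 Ma lies in 66–23.03 Ma, so Paleogene.
C: 438.4 Ma lies in 443.8–419.2 Ma, so Silurian.
D: 1329 Ma lies in 1400–1200 Ma, so Ectasian.
E: 1084 Ma lies in 1200–1000 Ma, so Stenian.
Oldest = 1329 Ma, youngest = 25.6 Ma → span 1303.4 Myr.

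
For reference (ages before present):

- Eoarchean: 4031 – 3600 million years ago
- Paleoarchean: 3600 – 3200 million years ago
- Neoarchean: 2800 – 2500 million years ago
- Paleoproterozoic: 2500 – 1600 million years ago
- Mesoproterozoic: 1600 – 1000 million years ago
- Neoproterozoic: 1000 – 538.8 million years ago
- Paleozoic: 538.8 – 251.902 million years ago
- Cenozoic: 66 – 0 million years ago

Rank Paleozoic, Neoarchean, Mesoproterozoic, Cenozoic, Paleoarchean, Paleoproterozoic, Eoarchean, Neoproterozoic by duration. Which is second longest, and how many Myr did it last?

Mesoproterozoic, 600 million years

Durations: Paleozoic 286.898; Neoarchean 300; Mesoproterozoic 600; Cenozoic 66; Paleoarchean 400; Paleoproterozoic 900; Eoarchean 431; Neoproterozoic 461.2 Myr.
Sorted longest-first: Paleoproterozoic (900), Mesoproterozoic (600), Neoproterozoic (461.2), Eoarchean (431), Paleoarchean (400), Neoarchean (300), Paleozoic (286.898), Cenozoic (66).
The second longest is Mesoproterozoic at 600 Myr.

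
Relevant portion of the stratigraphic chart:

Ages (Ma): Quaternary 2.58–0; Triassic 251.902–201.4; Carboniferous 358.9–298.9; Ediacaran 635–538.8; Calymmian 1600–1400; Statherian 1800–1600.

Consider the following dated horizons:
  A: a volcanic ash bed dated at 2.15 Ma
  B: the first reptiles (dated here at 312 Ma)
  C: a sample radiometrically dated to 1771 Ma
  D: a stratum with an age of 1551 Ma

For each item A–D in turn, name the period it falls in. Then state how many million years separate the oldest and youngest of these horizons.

Match each age against the start–end ranges in the excerpt: A = 2.15 Ma → Quaternary (2.58–0); B = 312 Ma → Carboniferous (358.9–298.9); C = 1771 Ma → Statherian (1800–1600); D = 1551 Ma → Calymmian (1600–1400).
The largest age is 1771 Ma and the smallest is 2.15 Ma; their difference is 1768.85 Myr.

A — Quaternary; B — Carboniferous; C — Statherian; D — Calymmian; span 1768.85 million years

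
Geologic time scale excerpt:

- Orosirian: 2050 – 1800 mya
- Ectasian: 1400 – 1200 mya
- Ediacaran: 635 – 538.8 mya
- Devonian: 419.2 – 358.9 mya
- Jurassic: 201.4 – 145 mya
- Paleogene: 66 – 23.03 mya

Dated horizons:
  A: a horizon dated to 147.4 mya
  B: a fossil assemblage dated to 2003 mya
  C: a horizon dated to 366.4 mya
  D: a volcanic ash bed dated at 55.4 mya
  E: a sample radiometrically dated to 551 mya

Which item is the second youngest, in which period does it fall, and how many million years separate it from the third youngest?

Smaller Ma means younger, so youngest first: D 55.4 < A 147.4 < C 366.4 < E 551 < B 2003.
Counting 2 along gives A (147.4 Ma); the excerpt puts that inside the Jurassic, 201.4–145 Ma.
Next in line is C (366.4 Ma), and 366.4 − 147.4 = 219 Myr.

A, in the Jurassic; 219 million years to C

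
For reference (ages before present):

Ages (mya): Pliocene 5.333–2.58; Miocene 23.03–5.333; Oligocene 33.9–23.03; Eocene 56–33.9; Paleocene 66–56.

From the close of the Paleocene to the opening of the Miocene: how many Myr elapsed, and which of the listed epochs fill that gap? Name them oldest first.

End of Paleocene = 56 Ma; start of Miocene = 23.03 Ma.
Gap = 56 − 23.03 = 32.97 Myr.
Epochs wholly inside 56–23.03 Ma: Eocene (56–33.9), Oligocene (33.9–23.03).

32.97 million years; Eocene, Oligocene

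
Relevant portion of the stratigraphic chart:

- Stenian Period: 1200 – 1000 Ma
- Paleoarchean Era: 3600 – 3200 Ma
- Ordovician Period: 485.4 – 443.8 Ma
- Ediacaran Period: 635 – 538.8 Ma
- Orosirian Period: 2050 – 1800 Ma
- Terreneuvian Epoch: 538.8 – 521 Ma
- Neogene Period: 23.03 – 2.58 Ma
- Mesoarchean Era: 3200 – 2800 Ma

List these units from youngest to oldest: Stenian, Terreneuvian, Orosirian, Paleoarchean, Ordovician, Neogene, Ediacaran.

Neogene → Ordovician → Terreneuvian → Ediacaran → Stenian → Orosirian → Paleoarchean

The oldest of these is Paleoarchean (starts 3600 Ma) and the youngest is Neogene (ends 2.58 Ma).
In between, by decreasing start age: Orosirian (2050), Stenian (1200), Ediacaran (635), Terreneuvian (538.8), Ordovician (485.4).
Listing youngest first means reversing that sequence.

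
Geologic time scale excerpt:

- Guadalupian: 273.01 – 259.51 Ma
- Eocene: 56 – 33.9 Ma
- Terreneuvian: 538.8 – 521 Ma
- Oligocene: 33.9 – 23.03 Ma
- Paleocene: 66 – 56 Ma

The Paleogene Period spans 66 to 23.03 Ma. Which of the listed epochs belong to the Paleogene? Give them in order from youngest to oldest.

Epochs with both bounds inside 66–23.03 Ma: Oligocene (33.9–23.03), Eocene (56–33.9), Paleocene (66–56).

Oligocene, Eocene, Paleocene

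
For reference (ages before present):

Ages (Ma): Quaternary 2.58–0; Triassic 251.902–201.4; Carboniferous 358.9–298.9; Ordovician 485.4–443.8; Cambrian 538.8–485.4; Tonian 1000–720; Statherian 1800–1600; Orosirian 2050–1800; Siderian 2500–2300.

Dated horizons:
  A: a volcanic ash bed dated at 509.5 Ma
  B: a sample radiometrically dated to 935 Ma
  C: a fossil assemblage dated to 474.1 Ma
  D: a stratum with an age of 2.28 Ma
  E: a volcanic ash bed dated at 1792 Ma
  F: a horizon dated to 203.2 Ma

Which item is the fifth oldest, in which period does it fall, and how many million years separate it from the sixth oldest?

F, in the Triassic; 200.92 million years to D

Sorted oldest-first by Ma: E (1792), B (935), A (509.5), C (474.1), F (203.2), D (2.28).
The fifth oldest is F at 203.2 Ma, which lies in 251.902–201.4 Ma: the Triassic.
The sixth oldest is D at 2.28 Ma; separation = |203.2 − 2.28| = 200.92 Myr.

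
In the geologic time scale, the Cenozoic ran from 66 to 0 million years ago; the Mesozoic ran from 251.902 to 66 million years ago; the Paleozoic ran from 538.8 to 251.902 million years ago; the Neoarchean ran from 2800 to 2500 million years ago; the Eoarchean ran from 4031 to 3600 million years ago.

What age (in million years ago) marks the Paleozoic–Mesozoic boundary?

The Paleozoic ends and the Mesozoic begins at 251.902 million years ago.

251.902 million years ago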